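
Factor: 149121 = 3^4 * 7^1 * 263^1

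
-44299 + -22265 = -66564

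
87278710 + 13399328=100678038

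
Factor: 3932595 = 3^2*5^1*281^1*311^1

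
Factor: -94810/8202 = -1 * 3^(-1) * 5^1 * 19^1 * 499^1 * 1367^(-1) = -47405/4101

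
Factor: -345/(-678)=2^(-1) * 5^1 * 23^1 * 113^(-1)=115/226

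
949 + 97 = 1046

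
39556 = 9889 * 4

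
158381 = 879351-720970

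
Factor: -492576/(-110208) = 2^(-2)*41^(-1)*733^1 = 733/164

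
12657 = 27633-14976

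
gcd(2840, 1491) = 71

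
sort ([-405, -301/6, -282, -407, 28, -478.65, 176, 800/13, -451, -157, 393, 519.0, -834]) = [-834, -478.65, -451, -407, -405, -282, -157, -301/6, 28, 800/13, 176, 393, 519.0]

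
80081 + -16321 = 63760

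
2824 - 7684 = -4860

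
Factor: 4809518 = 2^1*7^1*83^1*4139^1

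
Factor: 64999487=7^1*1753^1*5297^1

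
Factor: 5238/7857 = 2^1*3^(-1) = 2/3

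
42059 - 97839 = -55780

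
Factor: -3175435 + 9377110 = 3^2*5^2*43^1*641^1 = 6201675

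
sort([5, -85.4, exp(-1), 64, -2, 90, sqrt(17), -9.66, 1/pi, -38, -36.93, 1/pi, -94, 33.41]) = [-94, -85.4, -38, -36.93, -9.66, -2, 1/pi, 1/pi, exp(-1), sqrt(17), 5, 33.41, 64, 90]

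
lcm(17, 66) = 1122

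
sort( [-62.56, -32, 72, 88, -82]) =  [-82, -62.56, -32, 72, 88]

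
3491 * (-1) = -3491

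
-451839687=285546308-737385995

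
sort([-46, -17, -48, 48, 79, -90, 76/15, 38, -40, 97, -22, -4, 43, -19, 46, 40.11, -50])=[-90, -50, -48, -46, -40, -22, -19, -17, -4, 76/15, 38, 40.11, 43, 46, 48, 79, 97]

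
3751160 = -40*(-93779)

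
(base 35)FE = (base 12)38B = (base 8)1033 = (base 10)539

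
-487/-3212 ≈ 0.152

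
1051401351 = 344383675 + 707017676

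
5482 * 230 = 1260860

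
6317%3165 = 3152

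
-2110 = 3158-5268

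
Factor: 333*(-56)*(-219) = 2^3*3^3*7^1*37^1*73^1 = 4083912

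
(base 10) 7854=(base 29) 99o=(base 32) 7le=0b1111010101110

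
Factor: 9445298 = 2^1*709^1*6661^1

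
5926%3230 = 2696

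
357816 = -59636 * (-6)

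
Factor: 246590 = 2^1*5^1*24659^1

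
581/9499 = 83/1357 ≈ 0.0612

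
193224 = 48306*4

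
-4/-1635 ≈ 0.00245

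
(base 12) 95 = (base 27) 45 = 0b1110001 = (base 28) 41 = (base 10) 113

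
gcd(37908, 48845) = 1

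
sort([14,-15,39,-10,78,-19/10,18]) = [-15,-10,-19/10,14,18,39,78]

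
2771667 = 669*4143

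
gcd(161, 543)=1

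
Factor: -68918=-1*2^1*17^1*2027^1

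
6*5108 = 30648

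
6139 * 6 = 36834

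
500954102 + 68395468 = 569349570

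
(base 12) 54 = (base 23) 2i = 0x40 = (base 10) 64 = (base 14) 48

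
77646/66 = 12941/11 ≈ 1176.45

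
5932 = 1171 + 4761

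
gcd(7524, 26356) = 44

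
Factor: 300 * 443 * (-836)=-1 * 2^4 * 3^1 * 5^2 * 11^1 * 19^1 * 443^1=-111104400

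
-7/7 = -1 = -1.00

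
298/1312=149/656 ≈ 0.227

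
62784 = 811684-748900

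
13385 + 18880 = 32265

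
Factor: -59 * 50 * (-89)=2^1 * 5^2 * 59^1 * 89^1=262550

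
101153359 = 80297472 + 20855887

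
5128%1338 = 1114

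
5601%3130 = 2471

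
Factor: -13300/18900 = -1 * 3^(-3) * 19^1 = -19/27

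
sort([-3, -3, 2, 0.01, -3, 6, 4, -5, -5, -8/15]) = [-5, -5, -3, -3, -3, -8/15, 0.01, 2, 4, 6]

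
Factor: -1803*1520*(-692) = 2^6*3^1*5^1*19^1*173^1*601^1 = 1896467520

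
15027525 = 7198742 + 7828783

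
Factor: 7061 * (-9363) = -1 * 3^1 * 23^1 * 307^1 * 3121^1 = -66112143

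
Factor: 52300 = 2^2*5^2*523^1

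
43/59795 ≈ 0.000719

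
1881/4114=171/374 ≈ 0.457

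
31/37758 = 1/1218 ≈ 0.000821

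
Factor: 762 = 2^1*3^1*127^1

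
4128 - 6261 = -2133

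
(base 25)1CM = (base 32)TJ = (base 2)1110110011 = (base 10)947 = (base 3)1022002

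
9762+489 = 10251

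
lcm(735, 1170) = 57330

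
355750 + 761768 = 1117518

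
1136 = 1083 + 53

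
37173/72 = 516 + 7/24≈516.29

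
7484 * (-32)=-239488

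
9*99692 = 897228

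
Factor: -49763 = -1*7^1*7109^1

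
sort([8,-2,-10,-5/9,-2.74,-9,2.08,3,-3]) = [-10,-9,-3,-2.74,-2,-5/9,2.08,3,8]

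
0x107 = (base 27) 9k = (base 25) ad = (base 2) 100000111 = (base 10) 263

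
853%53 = 5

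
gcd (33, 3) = 3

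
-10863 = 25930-36793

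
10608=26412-15804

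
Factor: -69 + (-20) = -1*89^1 = -89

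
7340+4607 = 11947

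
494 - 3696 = -3202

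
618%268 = 82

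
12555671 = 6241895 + 6313776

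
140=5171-5031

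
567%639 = 567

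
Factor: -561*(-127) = 3^1*11^1*17^1*127^1 = 71247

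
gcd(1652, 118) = 118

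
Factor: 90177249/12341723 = 3^1*19^1*311^1*509^(-1)*5087^1*24247^(-1)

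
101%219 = 101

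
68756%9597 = 1577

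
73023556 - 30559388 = 42464168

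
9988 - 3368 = 6620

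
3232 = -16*(-202)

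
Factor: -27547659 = -1*3^2*103^1*29717^1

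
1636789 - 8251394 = -6614605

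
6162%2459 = 1244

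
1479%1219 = 260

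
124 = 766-642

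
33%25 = 8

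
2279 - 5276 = -2997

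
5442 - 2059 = 3383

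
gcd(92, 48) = 4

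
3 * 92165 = 276495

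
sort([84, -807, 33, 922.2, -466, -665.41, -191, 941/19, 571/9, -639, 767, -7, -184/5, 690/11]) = [-807, -665.41, -639, -466, -191, -184/5, -7, 33, 941/19, 690/11, 571/9, 84, 767, 922.2]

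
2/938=1/469 ≈ 0.00213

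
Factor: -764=-1 * 2^2 * 191^1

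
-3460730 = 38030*(-91)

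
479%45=29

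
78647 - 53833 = 24814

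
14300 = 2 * 7150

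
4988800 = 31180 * 160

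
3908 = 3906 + 2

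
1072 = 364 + 708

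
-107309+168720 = 61411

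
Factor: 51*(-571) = -1*3^1*17^1*571^1 = -29121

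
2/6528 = 1/3264 ≈ 0.000306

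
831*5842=4854702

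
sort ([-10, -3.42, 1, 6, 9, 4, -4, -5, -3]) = [-10, -5, -4, -3.42, -3, 1, 4, 6, 9]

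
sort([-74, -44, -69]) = [-74, -69, -44]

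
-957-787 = -1744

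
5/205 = 1/41≈0.0244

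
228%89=50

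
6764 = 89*76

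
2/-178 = -1/89 ≈ -0.0112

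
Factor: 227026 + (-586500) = -1*2^1*179737^1 = -359474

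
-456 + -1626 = -2082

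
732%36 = 12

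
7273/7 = 1039 = 1039.00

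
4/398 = 2/199 ≈ 0.0101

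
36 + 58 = 94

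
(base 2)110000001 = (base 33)bm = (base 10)385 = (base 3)112021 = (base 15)1aa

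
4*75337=301348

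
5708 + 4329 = 10037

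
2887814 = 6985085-4097271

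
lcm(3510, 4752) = 308880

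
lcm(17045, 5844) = 204540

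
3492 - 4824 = -1332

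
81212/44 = 20303/11 ≈ 1845.73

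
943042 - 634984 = 308058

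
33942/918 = 36+149/153 ≈ 36.97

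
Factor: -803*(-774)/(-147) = -1*2^1*3^1*7^(-2)*11^1*43^1*73^1 = -207174/49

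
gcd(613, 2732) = 1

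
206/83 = 2 + 40/83 ≈ 2.48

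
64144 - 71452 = -7308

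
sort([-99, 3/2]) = [-99, 3/2]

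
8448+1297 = 9745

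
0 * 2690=0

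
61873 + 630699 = 692572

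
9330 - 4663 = 4667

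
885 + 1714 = 2599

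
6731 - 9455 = -2724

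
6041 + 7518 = 13559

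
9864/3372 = 2 + 260/281 ≈ 2.93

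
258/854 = 129/427 ≈ 0.302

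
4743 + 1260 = 6003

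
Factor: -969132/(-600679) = 2^2*3^1*59^(-1)*10181^(-1)*80761^1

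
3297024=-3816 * (-864) 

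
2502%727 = 321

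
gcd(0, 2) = 2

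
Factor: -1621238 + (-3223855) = -1*3^1*11^1*41^1*3581^1 = -4845093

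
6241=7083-842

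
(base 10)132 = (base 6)340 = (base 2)10000100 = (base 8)204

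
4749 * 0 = 0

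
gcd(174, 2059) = 29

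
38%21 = 17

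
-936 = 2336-3272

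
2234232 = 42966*52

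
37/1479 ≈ 0.0250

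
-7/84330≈-0.0000830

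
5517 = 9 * 613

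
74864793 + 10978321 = 85843114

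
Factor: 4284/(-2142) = -1*2^1 = -2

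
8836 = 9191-355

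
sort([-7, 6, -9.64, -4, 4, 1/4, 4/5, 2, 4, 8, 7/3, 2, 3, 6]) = [-9.64, -7, -4, 1/4, 4/5, 2, 2, 7/3, 3, 4, 4, 6, 6, 8]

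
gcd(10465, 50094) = 23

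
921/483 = 1 + 146/161 ≈ 1.91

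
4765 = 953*5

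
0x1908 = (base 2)1100100001000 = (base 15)1d73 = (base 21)eb3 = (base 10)6408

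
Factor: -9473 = -1*9473^1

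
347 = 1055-708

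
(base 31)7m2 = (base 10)7411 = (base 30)871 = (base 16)1cf3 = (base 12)4357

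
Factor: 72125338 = 2^1*103^1*347^1*1009^1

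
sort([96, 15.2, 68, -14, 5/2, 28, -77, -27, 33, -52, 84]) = [-77, -52, -27, -14, 5/2, 15.2, 28, 33, 68, 84, 96]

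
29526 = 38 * 777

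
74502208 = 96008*776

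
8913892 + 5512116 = 14426008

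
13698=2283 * 6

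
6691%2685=1321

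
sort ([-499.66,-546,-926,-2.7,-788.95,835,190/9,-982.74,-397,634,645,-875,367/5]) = [-982.74,-926,-875,-788.95,-546,-499.66,-397,-2.7,190/9,367/5,634,645,835]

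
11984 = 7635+4349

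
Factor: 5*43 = 5^1*43^1 = 215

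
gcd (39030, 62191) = 1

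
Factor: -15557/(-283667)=47^1 * 857^(-1)=47/857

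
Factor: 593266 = 2^1 * 17^1 * 17449^1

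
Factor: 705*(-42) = -1*2^1*3^2*5^1*7^1*47^1 = -29610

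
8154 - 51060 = -42906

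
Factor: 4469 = 41^1*109^1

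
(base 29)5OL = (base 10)4922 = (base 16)133A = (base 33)4H5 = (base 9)6668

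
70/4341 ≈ 0.0161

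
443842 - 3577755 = -3133913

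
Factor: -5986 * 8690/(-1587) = 2^2 * 3^(-1) * 5^1 * 11^1 * 23^(-2) * 41^1 * 73^1 * 79^1 = 52018340/1587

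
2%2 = 0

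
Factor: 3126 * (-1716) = -1 * 2^3 * 3^2 * 11^1 * 13^1 * 521^1 = -5364216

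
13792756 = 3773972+10018784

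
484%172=140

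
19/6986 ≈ 0.00272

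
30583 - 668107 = -637524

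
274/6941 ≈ 0.0395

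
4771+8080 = 12851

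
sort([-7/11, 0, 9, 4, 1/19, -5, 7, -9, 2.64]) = [-9, -5, -7/11, 0, 1/19, 2.64, 4, 7, 9]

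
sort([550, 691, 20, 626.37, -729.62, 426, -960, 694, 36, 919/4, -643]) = [-960, -729.62, -643, 20, 36, 919/4, 426, 550, 626.37, 691, 694]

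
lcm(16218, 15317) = 275706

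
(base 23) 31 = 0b1000110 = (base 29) 2c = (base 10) 70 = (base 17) 42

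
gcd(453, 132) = 3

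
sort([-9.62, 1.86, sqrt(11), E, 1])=[-9.62, 1, 1.86, E, sqrt(11)]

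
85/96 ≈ 0.885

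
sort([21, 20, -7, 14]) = [-7, 14, 20, 21]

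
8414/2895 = 2 + 2624/2895 ≈ 2.91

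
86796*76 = 6596496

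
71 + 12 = 83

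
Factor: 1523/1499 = 1499^(-1) * 1523^1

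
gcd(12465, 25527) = 3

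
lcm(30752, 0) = 0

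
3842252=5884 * 653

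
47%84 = 47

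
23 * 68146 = 1567358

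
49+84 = 133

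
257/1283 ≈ 0.200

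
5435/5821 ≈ 0.934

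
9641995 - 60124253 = -50482258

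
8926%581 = 211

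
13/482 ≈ 0.0270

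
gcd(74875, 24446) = 1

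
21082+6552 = 27634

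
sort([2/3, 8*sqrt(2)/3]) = [2/3, 8*sqrt(2)/3]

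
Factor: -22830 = -1*2^1*3^1*5^1*761^1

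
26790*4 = 107160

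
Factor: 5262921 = 3^3*421^1*463^1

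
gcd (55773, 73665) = 9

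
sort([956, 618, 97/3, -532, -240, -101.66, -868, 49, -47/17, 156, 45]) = [-868, -532, -240, -101.66, -47/17, 97/3, 45, 49, 156, 618, 956]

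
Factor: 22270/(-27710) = -1 * 131^1 * 163^(-1) = -131/163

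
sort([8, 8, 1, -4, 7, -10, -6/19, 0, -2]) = [-10, -4, -2, -6/19, 0, 1, 7, 8, 8]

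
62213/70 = 888 + 53/70≈888.76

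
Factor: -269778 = -1 * 2^1 * 3^1 * 44963^1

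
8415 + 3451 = 11866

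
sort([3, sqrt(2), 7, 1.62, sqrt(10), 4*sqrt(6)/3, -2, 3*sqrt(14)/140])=[-2, 3*sqrt(14)/140, sqrt(2), 1.62, 3, sqrt(10), 4*sqrt(6)/3, 7]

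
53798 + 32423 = 86221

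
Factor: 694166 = 2^1*11^1*139^1*227^1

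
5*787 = 3935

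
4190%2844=1346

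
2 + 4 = 6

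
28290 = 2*14145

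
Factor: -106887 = -1*3^1*11^1*41^1*79^1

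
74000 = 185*400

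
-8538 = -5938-2600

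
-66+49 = -17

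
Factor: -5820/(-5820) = 1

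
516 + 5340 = 5856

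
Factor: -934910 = -1 * 2^1 * 5^1 * 93491^1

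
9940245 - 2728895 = 7211350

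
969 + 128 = 1097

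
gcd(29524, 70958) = 2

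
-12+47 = 35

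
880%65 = 35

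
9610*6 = 57660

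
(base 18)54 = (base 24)3m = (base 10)94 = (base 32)2u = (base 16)5e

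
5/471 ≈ 0.0106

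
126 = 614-488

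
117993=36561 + 81432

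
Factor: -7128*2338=-1*2^4*3^4*7^1*11^1*167^1=-16665264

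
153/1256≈0.122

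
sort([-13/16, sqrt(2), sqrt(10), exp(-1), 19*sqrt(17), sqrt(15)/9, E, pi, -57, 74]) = [-57, -13/16, exp(-1), sqrt(15)/9, sqrt(2), E, pi, sqrt(10), 74, 19*sqrt(17)]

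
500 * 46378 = 23189000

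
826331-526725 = 299606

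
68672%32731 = 3210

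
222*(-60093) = -13340646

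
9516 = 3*3172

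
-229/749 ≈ -0.306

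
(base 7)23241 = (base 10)5958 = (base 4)1131012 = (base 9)8150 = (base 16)1746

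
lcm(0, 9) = 0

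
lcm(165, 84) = 4620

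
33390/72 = 1855/4 = 463.75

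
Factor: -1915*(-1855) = 5^2*7^1*53^1*383^1 = 3552325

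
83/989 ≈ 0.0839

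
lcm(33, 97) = 3201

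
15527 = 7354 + 8173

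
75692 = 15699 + 59993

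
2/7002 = 1/3501 ≈ 0.000286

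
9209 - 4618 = 4591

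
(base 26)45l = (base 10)2855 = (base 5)42410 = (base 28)3hr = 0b101100100111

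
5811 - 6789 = -978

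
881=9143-8262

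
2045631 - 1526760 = 518871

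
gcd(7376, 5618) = 2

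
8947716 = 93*96212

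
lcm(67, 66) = 4422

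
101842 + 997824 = 1099666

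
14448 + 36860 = 51308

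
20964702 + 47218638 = 68183340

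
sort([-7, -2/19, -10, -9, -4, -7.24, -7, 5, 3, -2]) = [-10, -9, -7.24, -7, -7, -4, -2, -2/19, 3, 5]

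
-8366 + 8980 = 614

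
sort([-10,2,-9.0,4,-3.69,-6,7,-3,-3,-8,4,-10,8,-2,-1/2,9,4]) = [-10,-10,-9.0,-8,-6,-3.69,-3,-3,-2,-1/2,2,4,4,4,7,8,9]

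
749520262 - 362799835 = 386720427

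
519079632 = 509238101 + 9841531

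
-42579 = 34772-77351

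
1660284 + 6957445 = 8617729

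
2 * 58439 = 116878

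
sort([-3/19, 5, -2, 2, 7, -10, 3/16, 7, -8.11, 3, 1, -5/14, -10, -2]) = [-10, -10, -8.11, -2, -2, -5/14, -3/19, 3/16, 1, 2, 3, 5, 7, 7]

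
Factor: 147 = 3^1*7^2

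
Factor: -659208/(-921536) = 2^(-3) * 3^1 * 7^(-1) * 17^(-1) * 227^1 = 681/952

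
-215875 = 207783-423658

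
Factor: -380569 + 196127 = -1*2^1*92221^1 = -184442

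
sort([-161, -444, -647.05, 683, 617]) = [-647.05, -444, -161, 617, 683]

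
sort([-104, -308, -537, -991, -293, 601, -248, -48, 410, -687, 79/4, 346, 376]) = [-991, -687, -537, -308, -293, -248, -104, -48, 79/4, 346, 376, 410, 601]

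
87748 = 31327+56421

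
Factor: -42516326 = -1 * 2^1 * 3571^1 * 5953^1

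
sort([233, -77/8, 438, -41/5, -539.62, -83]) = [-539.62, -83, -77/8, -41/5, 233, 438]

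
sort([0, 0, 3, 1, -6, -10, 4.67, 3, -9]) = [-10, -9, -6, 0, 0, 1, 3, 3, 4.67]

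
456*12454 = 5679024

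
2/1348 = 1/674 ≈ 0.00148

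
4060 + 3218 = 7278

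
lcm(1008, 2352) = 7056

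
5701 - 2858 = 2843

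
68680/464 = 148 + 1/58 ≈ 148.02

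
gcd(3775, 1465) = 5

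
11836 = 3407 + 8429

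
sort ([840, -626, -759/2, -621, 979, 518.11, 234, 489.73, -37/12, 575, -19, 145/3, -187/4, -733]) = [-733, -626, -621, -759/2, -187/4, -19, -37/12, 145/3, 234, 489.73, 518.11, 575, 840, 979]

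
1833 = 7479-5646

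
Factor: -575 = -1 * 5^2 * 23^1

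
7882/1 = 7882 = 7882.00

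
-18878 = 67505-86383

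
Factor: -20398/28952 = -1*2^(-2)*11^(-1)*31^1 = -31/44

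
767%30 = 17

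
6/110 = 3/55 ≈ 0.0545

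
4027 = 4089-62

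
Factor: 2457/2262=2^ (-1)*3^2*7^1*29^ (-1)=63/58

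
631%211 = 209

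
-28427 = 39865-68292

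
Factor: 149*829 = 149^1*829^1 = 123521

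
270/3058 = 135/1529 ≈ 0.0883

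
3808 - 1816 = 1992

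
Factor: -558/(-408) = 2^(-2)*3^1*17^(-1)*31^1 = 93/68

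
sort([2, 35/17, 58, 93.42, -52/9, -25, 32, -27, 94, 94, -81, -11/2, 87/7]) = [-81, -27, -25, -52/9, -11/2, 2, 35/17, 87/7, 32, 58, 93.42, 94, 94]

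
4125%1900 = 325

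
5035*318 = 1601130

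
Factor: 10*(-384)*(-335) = 2^8*3^1*5^2*67^1 = 1286400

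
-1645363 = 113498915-115144278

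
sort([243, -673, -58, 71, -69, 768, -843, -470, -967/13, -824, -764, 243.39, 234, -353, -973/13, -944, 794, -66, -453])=[-944, -843, -824, -764, -673, -470, -453, -353, -973/13, -967/13, -69, -66, -58, 71, 234, 243, 243.39, 768, 794]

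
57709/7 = 8244+1/7 ≈ 8244.14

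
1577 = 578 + 999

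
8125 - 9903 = -1778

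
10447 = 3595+6852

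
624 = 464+160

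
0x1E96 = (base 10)7830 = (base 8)17226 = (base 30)8L0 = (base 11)5979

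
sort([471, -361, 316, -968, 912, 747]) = [-968, -361, 316, 471, 747, 912]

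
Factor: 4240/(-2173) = -1 * 2^4 * 5^1 * 41^(-1) = -80/41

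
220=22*10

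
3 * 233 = 699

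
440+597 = 1037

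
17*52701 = 895917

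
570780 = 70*8154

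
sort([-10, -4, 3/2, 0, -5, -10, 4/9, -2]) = [-10, -10, -5, -4, -2, 0, 4/9, 3/2]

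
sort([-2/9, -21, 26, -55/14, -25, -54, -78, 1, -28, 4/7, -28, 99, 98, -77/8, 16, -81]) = [-81, -78, -54, -28, -28, -25, -21, -77/8, -55/14, -2/9, 4/7, 1, 16, 26, 98, 99]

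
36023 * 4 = 144092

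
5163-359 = 4804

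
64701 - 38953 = 25748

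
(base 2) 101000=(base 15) 2a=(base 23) 1h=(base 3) 1111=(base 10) 40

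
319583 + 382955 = 702538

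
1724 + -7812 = -6088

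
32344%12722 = 6900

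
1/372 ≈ 0.00269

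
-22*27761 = -610742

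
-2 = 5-7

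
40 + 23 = 63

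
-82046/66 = -41023/33 ≈ -1243.12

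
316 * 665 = 210140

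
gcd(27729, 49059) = 2133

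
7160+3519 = 10679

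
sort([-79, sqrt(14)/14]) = [-79, sqrt(14)/14]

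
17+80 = 97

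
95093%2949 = 725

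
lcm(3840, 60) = 3840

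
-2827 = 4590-7417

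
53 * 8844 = 468732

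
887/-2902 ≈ -0.306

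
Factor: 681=3^1 * 227^1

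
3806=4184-378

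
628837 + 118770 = 747607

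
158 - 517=-359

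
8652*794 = 6869688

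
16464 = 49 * 336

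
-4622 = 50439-55061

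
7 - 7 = 0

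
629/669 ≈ 0.940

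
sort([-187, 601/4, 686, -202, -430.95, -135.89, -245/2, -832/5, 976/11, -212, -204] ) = [-430.95, -212, -204, -202, -187, -832/5, -135.89, -245/2, 976/11, 601/4, 686] 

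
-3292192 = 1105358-4397550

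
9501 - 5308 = 4193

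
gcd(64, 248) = 8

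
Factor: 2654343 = 3^3*37^1*2657^1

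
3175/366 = 8 + 247/366 ≈ 8.67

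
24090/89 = 270+60/89 ≈ 270.67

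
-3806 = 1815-5621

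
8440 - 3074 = 5366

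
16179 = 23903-7724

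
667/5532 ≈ 0.121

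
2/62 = 1/31 ≈ 0.0323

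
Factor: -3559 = -1*3559^1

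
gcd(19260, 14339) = 1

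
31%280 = 31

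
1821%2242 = 1821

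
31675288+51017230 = 82692518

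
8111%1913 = 459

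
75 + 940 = 1015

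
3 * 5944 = 17832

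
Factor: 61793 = 61^1*1013^1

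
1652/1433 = 1 + 219/1433≈1.15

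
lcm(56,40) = 280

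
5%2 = 1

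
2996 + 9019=12015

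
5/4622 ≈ 0.00108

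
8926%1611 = 871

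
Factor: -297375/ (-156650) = 2^ (-1)*3^1*5^1*61^1*241^ (-1) = 915/482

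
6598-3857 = 2741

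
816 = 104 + 712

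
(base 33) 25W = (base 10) 2375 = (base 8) 4507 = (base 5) 34000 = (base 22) 4JL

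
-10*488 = -4880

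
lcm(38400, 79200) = 1267200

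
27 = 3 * 9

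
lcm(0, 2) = 0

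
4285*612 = 2622420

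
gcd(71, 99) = 1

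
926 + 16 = 942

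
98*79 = 7742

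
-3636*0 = 0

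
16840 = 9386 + 7454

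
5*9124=45620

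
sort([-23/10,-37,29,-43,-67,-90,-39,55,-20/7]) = [-90,-67,-43,-39,-37,-20/7,-23/10,29,55]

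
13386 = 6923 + 6463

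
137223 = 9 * 15247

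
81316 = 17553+63763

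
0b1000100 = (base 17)40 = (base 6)152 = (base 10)68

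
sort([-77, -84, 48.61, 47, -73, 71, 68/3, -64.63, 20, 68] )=[-84, -77, -73, -64.63, 20, 68/3, 47, 48.61, 68, 71] 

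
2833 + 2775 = 5608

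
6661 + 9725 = 16386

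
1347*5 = 6735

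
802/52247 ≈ 0.0154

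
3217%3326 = 3217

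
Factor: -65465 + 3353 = -1 * 2^5 * 3^1 * 647^1 = -62112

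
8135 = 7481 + 654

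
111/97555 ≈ 0.00114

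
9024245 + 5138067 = 14162312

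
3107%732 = 179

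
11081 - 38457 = -27376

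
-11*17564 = -193204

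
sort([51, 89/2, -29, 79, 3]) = [-29, 3, 89/2, 51, 79]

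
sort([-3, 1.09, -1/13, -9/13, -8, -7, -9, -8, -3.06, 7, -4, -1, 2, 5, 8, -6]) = [-9, -8, -8, -7, -6, -4, -3.06, -3, -1, -9/13, -1/13, 1.09, 2, 5, 7, 8]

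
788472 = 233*3384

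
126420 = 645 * 196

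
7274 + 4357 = 11631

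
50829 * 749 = 38070921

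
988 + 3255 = 4243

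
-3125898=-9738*321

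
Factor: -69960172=-1 * 2^2 * 3643^1 * 4801^1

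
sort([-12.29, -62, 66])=[-62, -12.29, 66]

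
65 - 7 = 58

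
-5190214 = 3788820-8979034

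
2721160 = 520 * 5233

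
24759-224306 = -199547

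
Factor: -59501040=-1*2^4*3^1*5^1*29^1*83^1*103^1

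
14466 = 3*4822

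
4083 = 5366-1283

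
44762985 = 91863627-47100642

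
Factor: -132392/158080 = -1*2^(-4)*5^(-1)*67^1 = -67/80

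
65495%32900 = 32595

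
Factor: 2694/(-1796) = -1*2^(-1)*3^1 = -3/2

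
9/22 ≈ 0.409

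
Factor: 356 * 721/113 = 2^2 * 7^1 * 89^1 * 103^1 * 113^(-1) = 256676/113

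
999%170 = 149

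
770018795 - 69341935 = 700676860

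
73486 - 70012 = 3474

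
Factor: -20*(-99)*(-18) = -1*2^3*3^4*5^1*11^1 = -35640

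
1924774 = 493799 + 1430975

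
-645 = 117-762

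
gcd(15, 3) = 3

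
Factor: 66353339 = 13^1*19^1*268637^1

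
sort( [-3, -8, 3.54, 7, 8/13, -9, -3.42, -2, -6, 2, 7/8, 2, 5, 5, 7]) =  [-9, -8, -6, -3.42, -3, -2, 8/13, 7/8, 2, 2, 3.54, 5, 5, 7, 7]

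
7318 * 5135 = 37577930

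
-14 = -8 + -6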